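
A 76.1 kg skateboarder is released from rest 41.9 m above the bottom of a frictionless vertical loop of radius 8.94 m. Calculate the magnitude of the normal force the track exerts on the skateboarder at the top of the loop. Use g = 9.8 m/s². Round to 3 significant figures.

N = 3260 N

Energy from release to top (height 2r): mgh = ½mv_top² + mg(2r)
v_top² = 2g(h − 2r) = 2(9.8)(41.9 − 17.88) = 470.79 m²/s²
At the top, both N and weight point toward the centre: N + mg = mv_top²/r
N = m(v_top²/r − g) = 76.1(470.79/8.94 − 9.8) = 3262 N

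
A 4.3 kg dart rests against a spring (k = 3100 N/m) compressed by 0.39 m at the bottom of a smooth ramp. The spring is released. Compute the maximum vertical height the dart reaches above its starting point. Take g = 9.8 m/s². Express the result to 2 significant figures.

h = 5.6 m

All spring PE becomes gravitational PE at the highest point: ½kx² = mgh
h = kx²/(2mg) = (3100)(0.39)²/(2 × 4.3 × 9.8) = 5.595 m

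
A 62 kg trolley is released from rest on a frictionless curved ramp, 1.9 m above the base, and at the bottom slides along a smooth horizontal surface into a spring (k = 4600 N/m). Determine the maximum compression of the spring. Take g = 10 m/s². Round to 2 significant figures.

Gravitational PE at the top equals spring PE at max compression: mgh = ½kx²
x = √(2mgh/k) = √(2 × 62 × 10 × 1.9 / 4600) = 0.7157 m

x = 0.72 m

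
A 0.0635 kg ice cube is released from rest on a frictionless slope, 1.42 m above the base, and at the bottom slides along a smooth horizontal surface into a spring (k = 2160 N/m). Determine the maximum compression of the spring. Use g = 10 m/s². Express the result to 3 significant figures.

Energy conservation (no friction) from release to max compression: mgh = ½kx²
x = √(2mgh/k) = √(2 × 0.0635 × 10 × 1.42 / 2160) = 0.02889 m

x = 0.0289 m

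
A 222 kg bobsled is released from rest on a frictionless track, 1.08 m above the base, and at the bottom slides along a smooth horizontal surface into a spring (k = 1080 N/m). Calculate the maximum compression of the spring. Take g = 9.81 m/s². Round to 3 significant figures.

x = 2.09 m

Gravitational PE at the top equals spring PE at max compression: mgh = ½kx²
x = √(2mgh/k) = √(2 × 222 × 9.81 × 1.08 / 1080) = 2.087 m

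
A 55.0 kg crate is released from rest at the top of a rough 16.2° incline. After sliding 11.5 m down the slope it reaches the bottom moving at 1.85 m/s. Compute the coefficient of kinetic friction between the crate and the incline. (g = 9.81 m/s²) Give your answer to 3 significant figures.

μ_k = 0.275

Energy balance down the incline: mg L sinθ − ½mv² = μ_k (mg cosθ) L
mgL sinθ = 1731.1 J; ½mv² = 94.119 J
W_f = 1731.1 − 94.119 = 1637 J
μ_k = W_f/(mg cosθ · L) = 1637/(518.1 × 11.5) = 0.2747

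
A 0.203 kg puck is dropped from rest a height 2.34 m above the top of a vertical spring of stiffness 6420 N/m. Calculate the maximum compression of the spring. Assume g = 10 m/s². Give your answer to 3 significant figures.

x = 0.0388 m

Take the reference level at the top of the uncompressed spring. At max compression the puck has fallen H + x and is momentarily at rest:
mg(H + x) = ½kx²
½(6420)x² − (0.203)(10)x − (0.203)(10)(2.34) = 0
3210x² − 2.030x − 4.750 = 0
x = [2.030 + √(4.121 + 60993)]/(2 × 3210) = 0.03879 m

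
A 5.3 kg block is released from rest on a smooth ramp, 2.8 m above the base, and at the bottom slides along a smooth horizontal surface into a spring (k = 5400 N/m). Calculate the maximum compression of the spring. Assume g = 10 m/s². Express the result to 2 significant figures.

x = 0.23 m

Energy conservation (no friction) from release to max compression: mgh = ½kx²
x = √(2mgh/k) = √(2 × 5.3 × 10 × 2.8 / 5400) = 0.2344 m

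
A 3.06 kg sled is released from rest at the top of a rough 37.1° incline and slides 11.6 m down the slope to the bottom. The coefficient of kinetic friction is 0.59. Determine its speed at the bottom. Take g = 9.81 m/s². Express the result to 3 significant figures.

v = 5.49 m/s

Energy: mgh = ½mv² + W_f, with h = L sinθ and W_f = μ_k (mg cosθ) L
mgh = mgL sinθ = (3.06)(9.81)(11.6)sin37.1° = 210.05 J
W_f = μ_k mg cosθ · L = (0.59)(3.06)(9.81)cos37.1°·11.6 = 163.9 J
½mv² = 210.05 − 163.9 = 46.185 J
v = √(2 × 46.185/3.06) = 5.494 m/s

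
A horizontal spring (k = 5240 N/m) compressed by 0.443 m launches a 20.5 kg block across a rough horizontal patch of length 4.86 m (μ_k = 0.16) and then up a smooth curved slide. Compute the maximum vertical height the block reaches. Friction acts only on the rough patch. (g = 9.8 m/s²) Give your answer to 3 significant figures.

Spring energy: E₀ = ½kx² = ½(5240)(0.443)² = 514.17 J
Friction: W_f = μ_k mg d = (0.16)(20.5)(9.8)(4.86) = 156.2 J
Energy at base of ramp: E = 514.17 − 156.2 = 357.95 J
At max height all remaining energy is PE: mgh = E ⇒ h = E/(mg) = 357.95/(20.5 × 9.8) = 1.782 m

h = 1.78 m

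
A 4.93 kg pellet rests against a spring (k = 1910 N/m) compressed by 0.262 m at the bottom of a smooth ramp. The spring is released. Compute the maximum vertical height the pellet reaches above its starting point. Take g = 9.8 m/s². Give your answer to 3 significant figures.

h = 1.36 m

All spring PE becomes gravitational PE at the highest point: ½kx² = mgh
h = kx²/(2mg) = (1910)(0.262)²/(2 × 4.93 × 9.8) = 1.357 m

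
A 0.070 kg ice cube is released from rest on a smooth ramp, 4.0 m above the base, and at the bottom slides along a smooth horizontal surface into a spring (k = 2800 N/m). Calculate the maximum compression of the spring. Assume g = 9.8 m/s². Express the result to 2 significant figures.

x = 0.044 m

Gravitational PE at the top equals spring PE at max compression: mgh = ½kx²
x = √(2mgh/k) = √(2 × 0.070 × 9.8 × 4.0 / 2800) = 0.04427 m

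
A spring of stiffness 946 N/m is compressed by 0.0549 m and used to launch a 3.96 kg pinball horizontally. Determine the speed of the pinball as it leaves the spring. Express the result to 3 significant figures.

v = 0.849 m/s

The pinball leaves the spring when the spring is at natural length, so ½kx² = ½mv²
v = x√(k/m) = 0.0549 × √(946/3.96) = 0.8485 m/s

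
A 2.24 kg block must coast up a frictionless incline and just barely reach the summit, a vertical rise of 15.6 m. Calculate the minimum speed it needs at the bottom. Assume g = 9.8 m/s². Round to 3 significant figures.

v = 17.5 m/s

At the top it is momentarily at rest, so all KE converts to PE: ½mv² = mgh
v = √(2gh) = √(2 × 9.8 × 15.6) = 17.49 m/s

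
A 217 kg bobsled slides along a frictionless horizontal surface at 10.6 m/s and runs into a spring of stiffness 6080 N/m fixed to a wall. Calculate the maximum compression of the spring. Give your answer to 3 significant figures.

Conservation of energy between contact and max compression: ½mv² = ½kx²
x = v√(m/k) = 10.6 × √(217/6080) = 2.003 m

x = 2.00 m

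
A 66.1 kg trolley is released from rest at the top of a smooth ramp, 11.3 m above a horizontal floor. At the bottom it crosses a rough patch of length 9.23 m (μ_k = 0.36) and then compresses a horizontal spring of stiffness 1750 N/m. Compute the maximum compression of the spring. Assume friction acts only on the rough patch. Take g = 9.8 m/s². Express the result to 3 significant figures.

x = 2.43 m

Initial energy: E₁ = mgh = (66.1)(9.8)(11.3) = 7319.9 J
Friction removes W_f = μ_k mg d = (0.36)(66.1)(9.8)(9.23) = 2152 J
Energy reaching the spring: E = 7319.9 − 2152 = 5167.5 J
At max compression ½kx² = E ⇒ x = √(2E/k) = √(2 × 5167.5/1750) = 2.430 m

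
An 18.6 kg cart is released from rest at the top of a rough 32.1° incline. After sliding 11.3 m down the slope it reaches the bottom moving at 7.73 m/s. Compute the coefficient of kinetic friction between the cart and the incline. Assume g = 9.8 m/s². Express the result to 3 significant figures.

μ_k = 0.309

Energy balance down the incline: mg L sinθ − ½mv² = μ_k (mg cosθ) L
mgL sinθ = 1094.6 J; ½mv² = 555.70 J
W_f = 1094.6 − 555.70 = 538.9 J
μ_k = W_f/(mg cosθ · L) = 538.9/(154.4 × 11.3) = 0.3088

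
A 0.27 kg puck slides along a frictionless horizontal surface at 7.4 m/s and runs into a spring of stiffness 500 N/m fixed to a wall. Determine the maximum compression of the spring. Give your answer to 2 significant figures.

x = 0.17 m

At max compression the puck is momentarily at rest: ½mv² = ½kx²
x = v√(m/k) = 7.4 × √(0.27/500) = 0.1720 m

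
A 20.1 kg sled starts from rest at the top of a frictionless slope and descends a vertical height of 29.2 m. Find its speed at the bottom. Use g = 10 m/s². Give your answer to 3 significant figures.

Energy conservation between the two points: mgh = ½mv²
v = √(2gh) = √(2 × 10 × 29.2) = √584.00 = 24.17 m/s

v = 24.2 m/s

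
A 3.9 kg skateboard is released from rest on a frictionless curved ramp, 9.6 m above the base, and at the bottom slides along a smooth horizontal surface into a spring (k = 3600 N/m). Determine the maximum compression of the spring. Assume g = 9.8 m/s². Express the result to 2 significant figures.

Energy conservation (no friction) from release to max compression: mgh = ½kx²
x = √(2mgh/k) = √(2 × 3.9 × 9.8 × 9.6 / 3600) = 0.4515 m

x = 0.45 m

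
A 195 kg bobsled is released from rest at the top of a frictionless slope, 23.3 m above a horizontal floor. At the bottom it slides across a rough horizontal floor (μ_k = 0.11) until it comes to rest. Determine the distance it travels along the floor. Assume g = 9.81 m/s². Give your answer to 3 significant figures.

Applying the work–energy principle:
At rest all PE has been dissipated by friction: mgh = μ_k m g d
d = h/μ_k = 23.3/0.11 = 211.8 m

d = 212 m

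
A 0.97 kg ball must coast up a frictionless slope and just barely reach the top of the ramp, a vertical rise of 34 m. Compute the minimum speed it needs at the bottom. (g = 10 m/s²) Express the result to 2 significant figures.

At the top it is momentarily at rest, so all KE converts to PE: ½mv² = mgh
v = √(2gh) = √(2 × 10 × 34) = 26.08 m/s

v = 26 m/s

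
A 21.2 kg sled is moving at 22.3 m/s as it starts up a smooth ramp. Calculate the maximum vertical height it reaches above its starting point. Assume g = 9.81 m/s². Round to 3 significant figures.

By energy conservation, ½mv² = mgh
h = v²/(2g) = 22.3²/(2 × 9.81) = 25.35 m

h = 25.3 m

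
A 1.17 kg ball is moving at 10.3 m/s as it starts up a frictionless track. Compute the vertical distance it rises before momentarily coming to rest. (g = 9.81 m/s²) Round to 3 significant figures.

Setting KE at the bottom equal to PE gained: ½mv² = mgh
h = v²/(2g) = 10.3²/(2 × 9.81) = 5.407 m

h = 5.41 m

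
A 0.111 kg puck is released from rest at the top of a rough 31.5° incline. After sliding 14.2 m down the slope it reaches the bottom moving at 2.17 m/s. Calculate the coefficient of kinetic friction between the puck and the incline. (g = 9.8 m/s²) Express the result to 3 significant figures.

μ_k = 0.593

mgh = ½mv² + μ_k (mg cosθ) L, with h = L sinθ
mgL sinθ = 8.0709 J; ½mv² = 0.26134 J
W_f = 8.0709 − 0.26134 = 7.810 J
μ_k = W_f/(mg cosθ · L) = 7.810/(0.9275 × 14.2) = 0.5930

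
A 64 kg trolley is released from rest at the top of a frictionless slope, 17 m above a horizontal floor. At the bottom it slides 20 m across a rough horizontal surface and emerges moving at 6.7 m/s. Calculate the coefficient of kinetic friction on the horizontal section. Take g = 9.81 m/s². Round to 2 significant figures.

μ_k = 0.74

Energy bookkeeping (friction removes W_f = μ_k N d):
mgh = ½mv² + μ_k m g d
mgh = 10673 J; ½mv² = 1436.5 J
W_f = 10673 − 1436.5 = 9237 J
μ_k = W_f/(mg·d) = 9237/(627.8 × 20) = 0.7356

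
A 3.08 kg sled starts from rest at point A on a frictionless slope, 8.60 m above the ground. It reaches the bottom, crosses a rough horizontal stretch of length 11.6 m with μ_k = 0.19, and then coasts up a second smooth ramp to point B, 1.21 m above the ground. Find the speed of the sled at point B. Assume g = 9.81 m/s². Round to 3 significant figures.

v = 10.1 m/s

Energy at A: mgh₁ = (3.08)(9.81)(8.60) = 259.85 J
Friction loss: W_f = μ_k mg d = 66.59 J
At B: ½mv² + mgh₂ = mgh₁ − W_f
½mv² = 259.85 − 66.59 − 36.560 = 156.69 J
v = √(2 × 156.69/3.08) = 10.09 m/s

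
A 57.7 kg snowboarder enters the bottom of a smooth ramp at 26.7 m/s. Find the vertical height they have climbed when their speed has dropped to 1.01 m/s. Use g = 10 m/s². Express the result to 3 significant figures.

h = 35.6 m

Conservation of energy: ½mv₁² = ½mv₂² + mgh
h = (v₁² − v₂²)/(2g) = (26.7² − 1.01²)/(2 × 10) = 35.59 m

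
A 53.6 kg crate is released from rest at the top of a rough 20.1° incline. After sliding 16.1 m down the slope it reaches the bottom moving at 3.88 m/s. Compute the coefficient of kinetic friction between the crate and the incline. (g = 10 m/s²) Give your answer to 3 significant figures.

μ_k = 0.316

Energy balance down the incline: mg L sinθ − ½mv² = μ_k (mg cosθ) L
mgL sinθ = 2965.6 J; ½mv² = 403.46 J
W_f = 2965.6 − 403.46 = 2562 J
μ_k = W_f/(mg cosθ · L) = 2562/(503.4 × 16.1) = 0.3162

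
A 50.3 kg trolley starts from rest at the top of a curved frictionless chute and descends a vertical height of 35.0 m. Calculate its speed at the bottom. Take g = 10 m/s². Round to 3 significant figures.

Mechanical energy is conserved (no friction): mgh = ½mv²
v = √(2gh) = √(2 × 10 × 35.0) = √700.00 = 26.46 m/s

v = 26.5 m/s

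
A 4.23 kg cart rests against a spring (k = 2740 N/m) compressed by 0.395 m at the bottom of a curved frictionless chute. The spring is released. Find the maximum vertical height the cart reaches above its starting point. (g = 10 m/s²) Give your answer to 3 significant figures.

All spring PE becomes gravitational PE at the highest point: ½kx² = mgh
h = kx²/(2mg) = (2740)(0.395)²/(2 × 4.23 × 10) = 5.053 m

h = 5.05 m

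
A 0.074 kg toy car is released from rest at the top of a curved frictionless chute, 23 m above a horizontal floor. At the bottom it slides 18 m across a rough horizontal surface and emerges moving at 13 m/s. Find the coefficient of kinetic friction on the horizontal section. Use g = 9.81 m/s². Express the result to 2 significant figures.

μ_k = 0.80

Energy at the top = energy at the end + work done against friction:
mgh = ½mv² + μ_k m g d
mgh = 16.697 J; ½mv² = 6.2530 J
W_f = 16.697 − 6.2530 = 10.44 J
μ_k = W_f/(mg·d) = 10.44/(0.7259 × 18) = 0.7992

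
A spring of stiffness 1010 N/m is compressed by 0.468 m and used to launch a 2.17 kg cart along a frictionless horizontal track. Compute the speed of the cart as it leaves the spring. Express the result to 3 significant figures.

The cart leaves the spring when the spring is at natural length, so ½kx² = ½mv²
v = x√(k/m) = 0.468 × √(1010/2.17) = 10.10 m/s

v = 10.1 m/s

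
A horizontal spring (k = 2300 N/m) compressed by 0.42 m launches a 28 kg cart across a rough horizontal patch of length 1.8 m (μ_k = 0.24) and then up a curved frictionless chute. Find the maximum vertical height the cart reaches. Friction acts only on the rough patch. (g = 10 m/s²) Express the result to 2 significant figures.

Spring energy: E₀ = ½kx² = ½(2300)(0.42)² = 202.86 J
Friction: W_f = μ_k mg d = (0.24)(28)(10)(1.8) = 121.0 J
Energy at base of ramp: E = 202.86 − 121.0 = 81.900 J
At max height all remaining energy is PE: mgh = E ⇒ h = E/(mg) = 81.900/(28 × 10) = 0.2925 m

h = 0.29 m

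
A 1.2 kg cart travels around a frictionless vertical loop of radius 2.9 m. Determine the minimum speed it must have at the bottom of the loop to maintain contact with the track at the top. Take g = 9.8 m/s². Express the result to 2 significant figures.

At the top: mg = mv_top²/r ⇒ v_top² = gr = 28.42 m²/s²
Energy from bottom to top (height 2r): ½mv_bot² = ½mv_top² + mg(2r)
v_bot² = gr + 4gr = 5gr = 142.1
v_bot = √(5gr) = 11.92 m/s

v = 12 m/s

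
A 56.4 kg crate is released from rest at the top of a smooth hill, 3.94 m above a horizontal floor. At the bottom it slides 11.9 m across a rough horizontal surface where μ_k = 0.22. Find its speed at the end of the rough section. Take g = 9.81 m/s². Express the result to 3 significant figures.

Energy bookkeeping (friction removes W_f = μ_k N d):
mgh = ½mv² + μ_k m g d
W_f = μ_k mg d = (0.22)(56.4)(9.81)(11.9) = 1448 J
½mv² = mgh − W_f = 2179.9 − 1448 = 731.44 J
v = √(2 × 731.44/56.4) = 5.093 m/s

v = 5.09 m/s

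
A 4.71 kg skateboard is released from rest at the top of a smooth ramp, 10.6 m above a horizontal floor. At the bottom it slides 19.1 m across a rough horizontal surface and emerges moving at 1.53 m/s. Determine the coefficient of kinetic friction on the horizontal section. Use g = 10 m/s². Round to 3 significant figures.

Energy bookkeeping (friction removes W_f = μ_k N d):
mgh = ½mv² + μ_k m g d
mgh = 499.26 J; ½mv² = 5.5128 J
W_f = 499.26 − 5.5128 = 493.7 J
μ_k = W_f/(mg·d) = 493.7/(47.10 × 19.1) = 0.5488

μ_k = 0.549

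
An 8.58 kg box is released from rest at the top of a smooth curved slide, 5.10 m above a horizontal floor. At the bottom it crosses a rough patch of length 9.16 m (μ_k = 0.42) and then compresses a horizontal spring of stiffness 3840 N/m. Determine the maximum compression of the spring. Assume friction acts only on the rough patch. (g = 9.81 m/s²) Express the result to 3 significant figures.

Initial energy: E₁ = mgh = (8.58)(9.81)(5.10) = 429.27 J
Friction removes W_f = μ_k mg d = (0.42)(8.58)(9.81)(9.16) = 323.8 J
Energy reaching the spring: E = 429.27 − 323.8 = 105.45 J
At max compression ½kx² = E ⇒ x = √(2E/k) = √(2 × 105.45/3840) = 0.2344 m

x = 0.234 m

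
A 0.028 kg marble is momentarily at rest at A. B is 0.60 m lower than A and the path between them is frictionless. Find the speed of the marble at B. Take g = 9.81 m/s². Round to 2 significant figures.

v = 3.4 m/s

Equating total energy at the two states: mgh = ½mv²
v = √(2gh) = √(2 × 9.81 × 0.60) = √11.772 = 3.431 m/s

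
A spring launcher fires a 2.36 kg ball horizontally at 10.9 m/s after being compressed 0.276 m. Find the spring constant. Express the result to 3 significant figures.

k = 3680 N/m

½kx² = ½mv²
k = mv²/x² = (2.36)(10.9)²/(0.276)² = 3681 N/m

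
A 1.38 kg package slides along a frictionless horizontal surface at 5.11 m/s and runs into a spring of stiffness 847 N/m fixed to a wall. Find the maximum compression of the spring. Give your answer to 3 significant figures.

All KE is stored as spring PE at maximum compression: ½mv² = ½kx²
x = v√(m/k) = 5.11 × √(1.38/847) = 0.2063 m

x = 0.206 m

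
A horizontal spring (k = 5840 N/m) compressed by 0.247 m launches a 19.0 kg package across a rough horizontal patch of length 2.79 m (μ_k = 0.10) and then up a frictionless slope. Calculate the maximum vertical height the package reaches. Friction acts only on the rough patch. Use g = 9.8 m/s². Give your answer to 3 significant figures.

h = 0.678 m

Spring energy: E₀ = ½kx² = ½(5840)(0.247)² = 178.15 J
Friction: W_f = μ_k mg d = (0.10)(19.0)(9.8)(2.79) = 51.95 J
Energy at base of ramp: E = 178.15 − 51.95 = 126.20 J
At max height all remaining energy is PE: mgh = E ⇒ h = E/(mg) = 126.20/(19.0 × 9.8) = 0.6777 m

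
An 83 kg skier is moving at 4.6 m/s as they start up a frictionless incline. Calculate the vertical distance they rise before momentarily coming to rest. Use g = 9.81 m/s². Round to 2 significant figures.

h = 1.1 m

Setting KE at the bottom equal to PE gained: ½mv² = mgh
h = v²/(2g) = 4.6²/(2 × 9.81) = 1.078 m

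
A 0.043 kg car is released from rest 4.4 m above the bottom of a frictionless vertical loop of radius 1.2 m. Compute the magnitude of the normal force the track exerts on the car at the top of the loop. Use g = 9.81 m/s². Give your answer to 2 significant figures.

Energy from release to top (height 2r): mgh = ½mv_top² + mg(2r)
v_top² = 2g(h − 2r) = 2(9.81)(4.4 − 2.400) = 39.240 m²/s²
At the top, both N and weight point toward the centre: N + mg = mv_top²/r
N = m(v_top²/r − g) = 0.043(39.240/1.2 − 9.81) = 0.9843 N

N = 0.98 N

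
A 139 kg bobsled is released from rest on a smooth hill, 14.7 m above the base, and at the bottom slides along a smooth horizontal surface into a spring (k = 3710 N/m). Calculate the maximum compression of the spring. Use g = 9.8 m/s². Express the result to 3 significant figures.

At max compression the bobsled is momentarily at rest: mgh = ½kx²
x = √(2mgh/k) = √(2 × 139 × 9.8 × 14.7 / 3710) = 3.286 m

x = 3.29 m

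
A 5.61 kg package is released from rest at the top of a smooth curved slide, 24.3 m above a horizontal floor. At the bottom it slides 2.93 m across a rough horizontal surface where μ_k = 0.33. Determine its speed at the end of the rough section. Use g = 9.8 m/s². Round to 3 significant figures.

v = 21.4 m/s

Applying the work–energy principle:
mgh = ½mv² + μ_k m g d
W_f = μ_k mg d = (0.33)(5.61)(9.8)(2.93) = 53.16 J
½mv² = mgh − W_f = 1336.0 − 53.16 = 1282.8 J
v = √(2 × 1282.8/5.61) = 21.39 m/s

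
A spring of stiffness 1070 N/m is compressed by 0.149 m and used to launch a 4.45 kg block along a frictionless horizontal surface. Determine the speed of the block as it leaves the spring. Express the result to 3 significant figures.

v = 2.31 m/s

Conservation of energy: ½kx² = ½mv²
v = x√(k/m) = 0.149 × √(1070/4.45) = 2.310 m/s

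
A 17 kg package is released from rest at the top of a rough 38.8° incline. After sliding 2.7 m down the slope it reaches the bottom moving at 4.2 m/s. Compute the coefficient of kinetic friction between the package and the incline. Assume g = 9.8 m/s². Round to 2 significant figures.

μ_k = 0.38

mgh = ½mv² + μ_k (mg cosθ) L, with h = L sinθ
mgL sinθ = 281.86 J; ½mv² = 149.94 J
W_f = 281.86 − 149.94 = 131.9 J
μ_k = W_f/(mg cosθ · L) = 131.9/(129.8 × 2.7) = 0.3763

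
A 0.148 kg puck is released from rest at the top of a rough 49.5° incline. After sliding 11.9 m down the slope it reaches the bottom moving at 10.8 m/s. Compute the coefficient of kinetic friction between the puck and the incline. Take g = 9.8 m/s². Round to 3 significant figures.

The energy dissipated by friction is the PE lost minus the KE gained:
mgL sinθ = 13.124 J; ½mv² = 8.6314 J
W_f = 13.124 − 8.6314 = 4.493 J
μ_k = W_f/(mg cosθ · L) = 4.493/(0.9420 × 11.9) = 0.4008

μ_k = 0.401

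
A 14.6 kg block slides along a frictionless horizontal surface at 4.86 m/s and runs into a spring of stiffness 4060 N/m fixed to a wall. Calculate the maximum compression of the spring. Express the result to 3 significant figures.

x = 0.291 m

All KE is stored as spring PE at maximum compression: ½mv² = ½kx²
x = v√(m/k) = 4.86 × √(14.6/4060) = 0.2914 m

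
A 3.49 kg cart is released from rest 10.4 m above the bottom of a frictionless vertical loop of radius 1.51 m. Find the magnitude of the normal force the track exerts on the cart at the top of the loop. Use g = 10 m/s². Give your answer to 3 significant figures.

N = 306 N

Energy from release to top (height 2r): mgh = ½mv_top² + mg(2r)
v_top² = 2g(h − 2r) = 2(10)(10.4 − 3.020) = 147.60 m²/s²
At the top, both N and weight point toward the centre: N + mg = mv_top²/r
N = m(v_top²/r − g) = 3.49(147.60/1.51 − 10) = 306.2 N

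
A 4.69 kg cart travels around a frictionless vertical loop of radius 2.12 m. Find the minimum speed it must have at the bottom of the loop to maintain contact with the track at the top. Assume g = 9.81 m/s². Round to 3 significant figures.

At the top: mg = mv_top²/r ⇒ v_top² = gr = 20.80 m²/s²
Energy from bottom to top (height 2r): ½mv_bot² = ½mv_top² + mg(2r)
v_bot² = gr + 4gr = 5gr = 104.0
v_bot = √(5gr) = 10.20 m/s

v = 10.2 m/s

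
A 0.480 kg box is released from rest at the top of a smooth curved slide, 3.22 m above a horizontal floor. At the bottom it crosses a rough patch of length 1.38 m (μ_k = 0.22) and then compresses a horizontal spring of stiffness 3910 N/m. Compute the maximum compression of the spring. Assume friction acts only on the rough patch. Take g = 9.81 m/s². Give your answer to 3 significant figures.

Initial energy: E₁ = mgh = (0.480)(9.81)(3.22) = 15.162 J
Friction removes W_f = μ_k mg d = (0.22)(0.480)(9.81)(1.38) = 1.430 J
Energy reaching the spring: E = 15.162 − 1.430 = 13.733 J
At max compression ½kx² = E ⇒ x = √(2E/k) = √(2 × 13.733/3910) = 0.08381 m

x = 0.0838 m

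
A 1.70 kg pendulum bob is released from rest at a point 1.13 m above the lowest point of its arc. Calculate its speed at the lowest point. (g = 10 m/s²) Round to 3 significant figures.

v = 4.75 m/s

Equating total energy at the two states: mgh = ½mv²
v = √(2gh) = √(2 × 10 × 1.13) = √22.600 = 4.754 m/s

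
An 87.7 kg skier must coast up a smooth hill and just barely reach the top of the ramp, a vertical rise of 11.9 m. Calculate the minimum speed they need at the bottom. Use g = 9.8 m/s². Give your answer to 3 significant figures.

v = 15.3 m/s

At the top they are momentarily at rest, so all KE converts to PE: ½mv² = mgh
v = √(2gh) = √(2 × 9.8 × 11.9) = 15.27 m/s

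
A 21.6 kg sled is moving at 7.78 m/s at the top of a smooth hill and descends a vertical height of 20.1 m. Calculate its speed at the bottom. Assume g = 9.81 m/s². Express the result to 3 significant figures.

v = 21.3 m/s

Equating total energy at the two states: ½mv₀² + mgh = ½mv²
v² = v₀² + 2gh = (7.78)² + 2(9.81)(20.1) = 454.89
v = √454.89 = 21.33 m/s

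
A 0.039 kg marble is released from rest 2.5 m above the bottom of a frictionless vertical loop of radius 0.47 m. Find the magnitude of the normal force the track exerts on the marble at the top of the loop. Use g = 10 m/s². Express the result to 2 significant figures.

Energy from release to top (height 2r): mgh = ½mv_top² + mg(2r)
v_top² = 2g(h − 2r) = 2(10)(2.5 − 0.9400) = 31.200 m²/s²
At the top, both N and weight point toward the centre: N + mg = mv_top²/r
N = m(v_top²/r − g) = 0.039(31.200/0.47 − 10) = 2.199 N

N = 2.2 N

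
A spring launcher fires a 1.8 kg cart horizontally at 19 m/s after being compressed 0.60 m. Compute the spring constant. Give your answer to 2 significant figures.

k = 1800 N/m

Spring PE at full compression equals KE at release: ½kx² = ½mv²
k = mv²/x² = (1.8)(19)²/(0.60)² = 1805 N/m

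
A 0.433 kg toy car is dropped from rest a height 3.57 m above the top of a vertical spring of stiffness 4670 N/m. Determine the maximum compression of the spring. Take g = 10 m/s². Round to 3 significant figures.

x = 0.0823 m

Let x be the compression. The total drop is H + x, and the car is instantaneously at rest at max compression, so energy conservation gives:
mg(H + x) = ½kx²
½(4670)x² − (0.433)(10)x − (0.433)(10)(3.57) = 0
2335x² − 4.330x − 15.46 = 0
x = [4.330 + √(18.75 + 144379)]/(2 × 2335) = 0.08230 m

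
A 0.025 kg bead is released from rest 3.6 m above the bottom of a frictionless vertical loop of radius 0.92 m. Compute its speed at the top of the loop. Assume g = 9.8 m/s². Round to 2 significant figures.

Energy conservation: mgh = ½mv_top² + mg(2r)
v_top² = 2g(h − 2r) = 2(9.8)(3.6 − 1.840) = 34.50
v_top = 5.873 m/s

v = 5.9 m/s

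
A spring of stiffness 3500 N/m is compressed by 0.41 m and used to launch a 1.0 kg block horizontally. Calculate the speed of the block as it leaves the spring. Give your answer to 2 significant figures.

Spring PE converts entirely to kinetic energy: ½kx² = ½mv²
v = x√(k/m) = 0.41 × √(3500/1.0) = 24.26 m/s

v = 24 m/s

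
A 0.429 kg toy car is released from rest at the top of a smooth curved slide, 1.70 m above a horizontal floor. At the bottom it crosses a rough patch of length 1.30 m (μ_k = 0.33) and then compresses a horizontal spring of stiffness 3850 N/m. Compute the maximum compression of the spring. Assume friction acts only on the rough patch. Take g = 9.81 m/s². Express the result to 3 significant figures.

Initial energy: E₁ = mgh = (0.429)(9.81)(1.70) = 7.1544 J
Friction removes W_f = μ_k mg d = (0.33)(0.429)(9.81)(1.30) = 1.805 J
Energy reaching the spring: E = 7.1544 − 1.805 = 5.3490 J
At max compression ½kx² = E ⇒ x = √(2E/k) = √(2 × 5.3490/3850) = 0.05271 m

x = 0.0527 m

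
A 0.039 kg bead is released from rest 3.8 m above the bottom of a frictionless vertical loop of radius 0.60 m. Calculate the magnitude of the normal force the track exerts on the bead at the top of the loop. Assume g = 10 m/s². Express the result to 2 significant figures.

Energy from release to top (height 2r): mgh = ½mv_top² + mg(2r)
v_top² = 2g(h − 2r) = 2(10)(3.8 − 1.200) = 52.000 m²/s²
At the top, both N and weight point toward the centre: N + mg = mv_top²/r
N = m(v_top²/r − g) = 0.039(52.000/0.60 − 10) = 2.990 N

N = 3.0 N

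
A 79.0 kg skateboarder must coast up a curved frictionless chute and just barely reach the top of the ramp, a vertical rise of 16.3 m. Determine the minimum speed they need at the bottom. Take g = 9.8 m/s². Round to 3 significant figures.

v = 17.9 m/s

At the top they are momentarily at rest, so all KE converts to PE: ½mv² = mgh
v = √(2gh) = √(2 × 9.8 × 16.3) = 17.87 m/s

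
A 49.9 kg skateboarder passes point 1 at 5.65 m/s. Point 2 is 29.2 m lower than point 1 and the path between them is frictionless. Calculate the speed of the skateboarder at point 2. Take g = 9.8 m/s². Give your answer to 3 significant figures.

v = 24.6 m/s

Mechanical energy is conserved (no friction): ½mv₀² + mgh = ½mv²
The mass cancels from both sides.
v² = v₀² + 2gh = (5.65)² + 2(9.8)(29.2) = 604.24
v = √604.24 = 24.58 m/s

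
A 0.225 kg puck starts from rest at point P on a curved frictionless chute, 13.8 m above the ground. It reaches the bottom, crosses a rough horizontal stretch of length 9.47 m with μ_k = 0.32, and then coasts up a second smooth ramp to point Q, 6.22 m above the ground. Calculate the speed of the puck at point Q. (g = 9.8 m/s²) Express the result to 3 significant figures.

v = 9.44 m/s

Energy at P: mgh₁ = (0.225)(9.8)(13.8) = 30.429 J
Friction loss: W_f = μ_k mg d = 6.682 J
At Q: ½mv² + mgh₂ = mgh₁ − W_f
½mv² = 30.429 − 6.682 − 13.715 = 10.032 J
v = √(2 × 10.032/0.225) = 9.443 m/s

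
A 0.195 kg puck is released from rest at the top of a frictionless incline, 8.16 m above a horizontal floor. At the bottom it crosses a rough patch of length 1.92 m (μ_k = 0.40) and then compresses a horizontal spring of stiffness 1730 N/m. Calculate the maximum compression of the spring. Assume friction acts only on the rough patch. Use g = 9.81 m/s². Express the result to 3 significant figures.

Initial energy: E₁ = mgh = (0.195)(9.81)(8.16) = 15.610 J
Friction removes W_f = μ_k mg d = (0.40)(0.195)(9.81)(1.92) = 1.469 J
Energy reaching the spring: E = 15.610 − 1.469 = 14.141 J
At max compression ½kx² = E ⇒ x = √(2E/k) = √(2 × 14.141/1730) = 0.1279 m

x = 0.128 m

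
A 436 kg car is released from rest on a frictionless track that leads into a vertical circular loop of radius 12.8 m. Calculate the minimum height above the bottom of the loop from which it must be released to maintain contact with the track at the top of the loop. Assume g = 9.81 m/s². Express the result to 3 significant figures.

At the top, for minimum speed gravity alone supplies the centripetal force: mg = mv_top²/r ⇒ v_top² = gr = 125.6 m²/s²
Energy conservation from release height h to the top (height 2r): mgh = ½mv_top² + mg(2r)
h = v_top²/(2g) + 2r = r/2 + 2r = 5r/2 = 32.00 m

h = 32.0 m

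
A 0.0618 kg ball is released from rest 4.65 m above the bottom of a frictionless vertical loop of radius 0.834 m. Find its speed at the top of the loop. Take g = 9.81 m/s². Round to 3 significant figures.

Energy conservation: mgh = ½mv_top² + mg(2r)
v_top² = 2g(h − 2r) = 2(9.81)(4.65 − 1.668) = 58.51
v_top = 7.649 m/s

v = 7.65 m/s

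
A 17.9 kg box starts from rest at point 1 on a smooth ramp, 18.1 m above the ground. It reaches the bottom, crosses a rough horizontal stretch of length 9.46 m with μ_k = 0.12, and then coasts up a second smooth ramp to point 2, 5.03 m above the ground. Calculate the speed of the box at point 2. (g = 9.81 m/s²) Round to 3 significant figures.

Energy at 1: mgh₁ = (17.9)(9.81)(18.1) = 3178.3 J
Friction loss: W_f = μ_k mg d = 199.3 J
At 2: ½mv² + mgh₂ = mgh₁ − W_f
½mv² = 3178.3 − 199.3 − 883.26 = 2095.7 J
v = √(2 × 2095.7/17.9) = 15.30 m/s

v = 15.3 m/s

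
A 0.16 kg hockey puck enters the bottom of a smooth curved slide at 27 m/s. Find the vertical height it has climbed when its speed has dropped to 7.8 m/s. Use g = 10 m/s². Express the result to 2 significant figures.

Conservation of energy: ½mv₁² = ½mv₂² + mgh
h = (v₁² − v₂²)/(2g) = (27² − 7.8²)/(2 × 10) = 33.41 m

h = 33 m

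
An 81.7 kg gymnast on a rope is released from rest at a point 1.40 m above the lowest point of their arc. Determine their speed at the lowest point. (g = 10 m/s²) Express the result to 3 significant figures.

v = 5.29 m/s

Energy conservation between the two points: mgh = ½mv²
The mass cancels from both sides.
v = √(2gh) = √(2 × 10 × 1.40) = √28.000 = 5.292 m/s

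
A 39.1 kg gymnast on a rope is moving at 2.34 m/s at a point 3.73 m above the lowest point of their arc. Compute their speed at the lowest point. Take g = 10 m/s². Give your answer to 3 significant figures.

v = 8.95 m/s

Energy conservation between the two points: ½mv₀² + mgh = ½mv²
v² = v₀² + 2gh = (2.34)² + 2(10)(3.73) = 80.076
v = √80.076 = 8.948 m/s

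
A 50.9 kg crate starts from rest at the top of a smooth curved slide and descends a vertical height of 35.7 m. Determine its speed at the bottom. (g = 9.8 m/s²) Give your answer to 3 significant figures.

Energy conservation between the two points: mgh = ½mv²
v = √(2gh) = √(2 × 9.8 × 35.7) = √699.72 = 26.45 m/s

v = 26.5 m/s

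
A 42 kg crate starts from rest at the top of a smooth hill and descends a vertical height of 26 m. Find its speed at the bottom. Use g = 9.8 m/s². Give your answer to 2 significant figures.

v = 23 m/s

Energy conservation between the two points: mgh = ½mv²
v = √(2gh) = √(2 × 9.8 × 26) = √509.60 = 22.57 m/s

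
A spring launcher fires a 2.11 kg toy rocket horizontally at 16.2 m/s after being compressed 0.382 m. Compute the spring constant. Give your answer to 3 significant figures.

Energy stored in the spring equals the launch KE: ½kx² = ½mv²
k = mv²/x² = (2.11)(16.2)²/(0.382)² = 3795 N/m

k = 3790 N/m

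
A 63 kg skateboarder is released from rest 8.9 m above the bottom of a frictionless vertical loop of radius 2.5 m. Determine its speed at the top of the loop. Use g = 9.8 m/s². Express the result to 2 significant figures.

Energy conservation: mgh = ½mv_top² + mg(2r)
v_top² = 2g(h − 2r) = 2(9.8)(8.9 − 5.000) = 76.44
v_top = 8.743 m/s

v = 8.7 m/s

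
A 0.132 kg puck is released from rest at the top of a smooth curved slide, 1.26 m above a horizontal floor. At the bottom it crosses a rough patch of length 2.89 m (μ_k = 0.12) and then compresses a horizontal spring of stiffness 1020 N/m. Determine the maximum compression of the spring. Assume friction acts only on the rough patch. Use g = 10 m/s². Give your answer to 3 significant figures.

Initial energy: E₁ = mgh = (0.132)(10)(1.26) = 1.6632 J
Friction removes W_f = μ_k mg d = (0.12)(0.132)(10)(2.89) = 0.4578 J
Energy reaching the spring: E = 1.6632 − 0.4578 = 1.2054 J
At max compression ½kx² = E ⇒ x = √(2E/k) = √(2 × 1.2054/1020) = 0.04862 m

x = 0.0486 m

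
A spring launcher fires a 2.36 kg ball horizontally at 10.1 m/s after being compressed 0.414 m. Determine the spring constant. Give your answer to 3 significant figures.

k = 1400 N/m

½kx² = ½mv²
k = mv²/x² = (2.36)(10.1)²/(0.414)² = 1405 N/m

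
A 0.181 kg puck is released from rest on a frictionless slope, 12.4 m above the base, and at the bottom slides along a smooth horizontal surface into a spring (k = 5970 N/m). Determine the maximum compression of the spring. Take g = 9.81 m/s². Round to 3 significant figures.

x = 0.0859 m

At max compression the puck is momentarily at rest: mgh = ½kx²
x = √(2mgh/k) = √(2 × 0.181 × 9.81 × 12.4 / 5970) = 0.08588 m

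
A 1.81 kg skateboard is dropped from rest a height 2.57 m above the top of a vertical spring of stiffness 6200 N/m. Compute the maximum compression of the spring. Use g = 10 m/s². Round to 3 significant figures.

x = 0.125 m

Take the reference level at the top of the uncompressed spring. At max compression the skateboard has fallen H + x and is momentarily at rest:
mg(H + x) = ½kx²
½(6200)x² − (1.81)(10)x − (1.81)(10)(2.57) = 0
3100x² − 18.10x − 46.52 = 0
x = [18.10 + √(327.6 + 576811)]/(2 × 3100) = 0.1255 m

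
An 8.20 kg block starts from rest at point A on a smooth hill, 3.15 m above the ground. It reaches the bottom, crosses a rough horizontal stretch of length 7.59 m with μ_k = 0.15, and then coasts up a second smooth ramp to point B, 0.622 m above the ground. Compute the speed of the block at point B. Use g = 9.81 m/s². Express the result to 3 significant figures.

v = 5.22 m/s

Energy at A: mgh₁ = (8.20)(9.81)(3.15) = 253.39 J
Friction loss: W_f = μ_k mg d = 91.58 J
At B: ½mv² + mgh₂ = mgh₁ − W_f
½mv² = 253.39 − 91.58 − 50.035 = 111.77 J
v = √(2 × 111.77/8.20) = 5.221 m/s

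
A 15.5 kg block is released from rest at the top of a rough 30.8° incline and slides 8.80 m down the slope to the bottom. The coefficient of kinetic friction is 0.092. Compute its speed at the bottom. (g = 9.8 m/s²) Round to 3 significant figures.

Taking the bottom as reference, mgh = ½mv² + μ_k N L with h = L sinθ, N = mg cosθ:
mgh = mgL sinθ = (15.5)(9.8)(8.80)sin30.8° = 684.46 J
W_f = μ_k mg cosθ · L = (0.092)(15.5)(9.8)cos30.8°·8.80 = 105.6 J
½mv² = 684.46 − 105.6 = 578.82 J
v = √(2 × 578.82/15.5) = 8.642 m/s

v = 8.64 m/s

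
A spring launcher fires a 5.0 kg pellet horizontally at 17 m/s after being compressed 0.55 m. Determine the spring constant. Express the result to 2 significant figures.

k = 4800 N/m

Energy stored in the spring equals the launch KE: ½kx² = ½mv²
k = mv²/x² = (5.0)(17)²/(0.55)² = 4777 N/m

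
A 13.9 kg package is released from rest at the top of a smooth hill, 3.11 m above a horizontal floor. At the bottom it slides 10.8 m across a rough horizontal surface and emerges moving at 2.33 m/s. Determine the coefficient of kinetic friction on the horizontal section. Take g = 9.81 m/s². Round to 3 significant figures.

Energy at the top = energy at the end + work done against friction:
mgh = ½mv² + μ_k m g d
mgh = 424.08 J; ½mv² = 37.731 J
W_f = 424.08 − 37.731 = 386.3 J
μ_k = W_f/(mg·d) = 386.3/(136.4 × 10.8) = 0.2623

μ_k = 0.262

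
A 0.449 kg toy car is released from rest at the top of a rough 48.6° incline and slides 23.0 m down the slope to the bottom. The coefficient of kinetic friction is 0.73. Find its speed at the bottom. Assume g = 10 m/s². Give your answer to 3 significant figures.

Energy: mgh = ½mv² + W_f, with h = L sinθ and W_f = μ_k (mg cosθ) L
mgh = mgL sinθ = (0.449)(10)(23.0)sin48.6° = 77.464 J
W_f = μ_k mg cosθ · L = (0.73)(0.449)(10)cos48.6°·23.0 = 49.85 J
½mv² = 77.464 − 49.85 = 27.610 J
v = √(2 × 27.610/0.449) = 11.09 m/s

v = 11.1 m/s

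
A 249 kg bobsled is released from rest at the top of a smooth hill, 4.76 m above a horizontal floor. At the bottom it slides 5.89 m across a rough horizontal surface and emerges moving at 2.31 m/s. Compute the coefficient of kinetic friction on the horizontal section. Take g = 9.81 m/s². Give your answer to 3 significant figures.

μ_k = 0.762

Applying the work–energy principle:
mgh = ½mv² + μ_k m g d
mgh = 11627 J; ½mv² = 664.34 J
W_f = 11627 − 664.34 = 10963 J
μ_k = W_f/(mg·d) = 10963/(2443 × 5.89) = 0.7620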